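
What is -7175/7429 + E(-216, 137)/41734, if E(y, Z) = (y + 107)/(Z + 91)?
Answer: -3593340019/3720502632 ≈ -0.96582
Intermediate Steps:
E(y, Z) = (107 + y)/(91 + Z)
-7175/7429 + E(-216, 137)/41734 = -7175/7429 + ((107 - 216)/(91 + 137))/41734 = -7175*1/7429 + (-109/228)*(1/41734) = -7175/7429 + ((1/228)*(-109))*(1/41734) = -7175/7429 - 109/228*1/41734 = -7175/7429 - 109/9515352 = -3593340019/3720502632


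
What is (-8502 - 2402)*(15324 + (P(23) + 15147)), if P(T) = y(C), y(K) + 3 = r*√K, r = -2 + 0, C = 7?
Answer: -332223072 + 21808*√7 ≈ -3.3217e+8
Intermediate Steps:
r = -2
y(K) = -3 - 2*√K
P(T) = -3 - 2*√7
(-8502 - 2402)*(15324 + (P(23) + 15147)) = (-8502 - 2402)*(15324 + ((-3 - 2*√7) + 15147)) = -10904*(15324 + (15144 - 2*√7)) = -10904*(30468 - 2*√7) = -332223072 + 21808*√7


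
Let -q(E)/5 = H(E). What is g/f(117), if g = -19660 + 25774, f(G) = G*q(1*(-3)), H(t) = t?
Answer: 2038/585 ≈ 3.4838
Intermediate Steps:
q(E) = -5*E
f(G) = 15*G (f(G) = G*(-5*(-3)) = G*15 = 15*G)
g = 6114
g/f(117) = 6114/((15*117)) = 6114/1755 = 6114*(1/1755) = 2038/585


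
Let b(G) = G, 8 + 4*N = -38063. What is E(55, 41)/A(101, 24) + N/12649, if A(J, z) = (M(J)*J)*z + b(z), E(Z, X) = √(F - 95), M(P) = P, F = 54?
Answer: -38071/50596 + I*√41/244848 ≈ -0.75245 + 2.6151e-5*I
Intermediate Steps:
N = -38071/4 (N = -2 + (¼)*(-38063) = -2 - 38063/4 = -38071/4 ≈ -9517.8)
E(Z, X) = I*√41 (E(Z, X) = √(54 - 95) = √(-41) = I*√41)
A(J, z) = z + z*J² (A(J, z) = (J*J)*z + z = J²*z + z = z*J² + z = z + z*J²)
E(55, 41)/A(101, 24) + N/12649 = (I*√41)/((24*(1 + 101²))) - 38071/4/12649 = (I*√41)/((24*(1 + 10201))) - 38071/4*1/12649 = (I*√41)/((24*10202)) - 38071/50596 = (I*√41)/244848 - 38071/50596 = (I*√41)*(1/244848) - 38071/50596 = I*√41/244848 - 38071/50596 = -38071/50596 + I*√41/244848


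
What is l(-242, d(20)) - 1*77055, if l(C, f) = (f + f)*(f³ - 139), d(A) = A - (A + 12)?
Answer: -32247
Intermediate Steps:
d(A) = -12 (d(A) = A - (12 + A) = A + (-12 - A) = -12)
l(C, f) = 2*f*(-139 + f³) (l(C, f) = (2*f)*(-139 + f³) = 2*f*(-139 + f³))
l(-242, d(20)) - 1*77055 = 2*(-12)*(-139 + (-12)³) - 1*77055 = 2*(-12)*(-139 - 1728) - 77055 = 2*(-12)*(-1867) - 77055 = 44808 - 77055 = -32247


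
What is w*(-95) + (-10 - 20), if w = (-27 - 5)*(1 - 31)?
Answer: -91230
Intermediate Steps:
w = 960 (w = -32*(-30) = 960)
w*(-95) + (-10 - 20) = 960*(-95) + (-10 - 20) = -91200 - 30 = -91230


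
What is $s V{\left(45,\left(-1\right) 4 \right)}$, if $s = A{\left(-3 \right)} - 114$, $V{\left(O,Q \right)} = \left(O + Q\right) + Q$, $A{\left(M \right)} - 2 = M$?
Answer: $-4255$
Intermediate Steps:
$A{\left(M \right)} = 2 + M$
$V{\left(O,Q \right)} = O + 2 Q$
$s = -115$ ($s = \left(2 - 3\right) - 114 = -1 - 114 = -115$)
$s V{\left(45,\left(-1\right) 4 \right)} = - 115 \left(45 + 2 \left(\left(-1\right) 4\right)\right) = - 115 \left(45 + 2 \left(-4\right)\right) = - 115 \left(45 - 8\right) = \left(-115\right) 37 = -4255$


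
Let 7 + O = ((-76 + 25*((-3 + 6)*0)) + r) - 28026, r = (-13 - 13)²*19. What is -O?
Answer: 15265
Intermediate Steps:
r = 12844 (r = (-26)²*19 = 676*19 = 12844)
O = -15265 (O = -7 + (((-76 + 25*((-3 + 6)*0)) + 12844) - 28026) = -7 + (((-76 + 25*(3*0)) + 12844) - 28026) = -7 + (((-76 + 25*0) + 12844) - 28026) = -7 + (((-76 + 0) + 12844) - 28026) = -7 + ((-76 + 12844) - 28026) = -7 + (12768 - 28026) = -7 - 15258 = -15265)
-O = -1*(-15265) = 15265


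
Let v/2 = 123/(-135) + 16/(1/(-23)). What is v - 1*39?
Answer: -34957/45 ≈ -776.82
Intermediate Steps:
v = -33202/45 (v = 2*(123/(-135) + 16/(1/(-23))) = 2*(123*(-1/135) + 16/(-1/23)) = 2*(-41/45 + 16*(-23)) = 2*(-41/45 - 368) = 2*(-16601/45) = -33202/45 ≈ -737.82)
v - 1*39 = -33202/45 - 1*39 = -33202/45 - 39 = -34957/45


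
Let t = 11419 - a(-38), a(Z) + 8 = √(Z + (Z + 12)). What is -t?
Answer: -11427 + 8*I ≈ -11427.0 + 8.0*I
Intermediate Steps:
a(Z) = -8 + √(12 + 2*Z) (a(Z) = -8 + √(Z + (Z + 12)) = -8 + √(Z + (12 + Z)) = -8 + √(12 + 2*Z))
t = 11427 - 8*I (t = 11419 - (-8 + √(12 + 2*(-38))) = 11419 - (-8 + √(12 - 76)) = 11419 - (-8 + √(-64)) = 11419 - (-8 + 8*I) = 11419 + (8 - 8*I) = 11427 - 8*I ≈ 11427.0 - 8.0*I)
-t = -(11427 - 8*I) = -11427 + 8*I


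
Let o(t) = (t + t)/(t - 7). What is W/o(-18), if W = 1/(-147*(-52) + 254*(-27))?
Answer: 25/28296 ≈ 0.00088352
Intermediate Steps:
o(t) = 2*t/(-7 + t) (o(t) = (2*t)/(-7 + t) = 2*t/(-7 + t))
W = 1/786 (W = 1/(7644 - 6858) = 1/786 ≈ 0.0012723)
W/o(-18) = 1/(786*((2*(-18)/(-7 - 18)))) = 1/(786*((2*(-18)/(-25)))) = 1/(786*((2*(-18)*(-1/25)))) = 1/(786*(36/25)) = (1/786)*(25/36) = 25/28296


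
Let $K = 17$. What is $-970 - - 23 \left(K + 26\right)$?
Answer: $19$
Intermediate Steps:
$-970 - - 23 \left(K + 26\right) = -970 - - 23 \left(17 + 26\right) = -970 - \left(-23\right) 43 = -970 - -989 = -970 + 989 = 19$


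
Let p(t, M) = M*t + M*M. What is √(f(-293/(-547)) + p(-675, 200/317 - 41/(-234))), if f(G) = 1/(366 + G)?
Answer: I*√120211005301086856825265/14872318110 ≈ 23.313*I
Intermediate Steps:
p(t, M) = M² + M*t (p(t, M) = M*t + M² = M² + M*t)
√(f(-293/(-547)) + p(-675, 200/317 - 41/(-234))) = √(1/(366 - 293/(-547)) + (200/317 - 41/(-234))*((200/317 - 41/(-234)) - 675)) = √(1/(366 - 293*(-1/547)) + (200*(1/317) - 41*(-1/234))*((200*(1/317) - 41*(-1/234)) - 675)) = √(1/(366 + 293/547) + (200/317 + 41/234)*((200/317 + 41/234) - 675)) = √(1/(200495/547) + 59797*(59797/74178 - 675)/74178) = √(547/200495 + (59797/74178)*(-50010353/74178)) = √(547/200495 - 2990469078341/5502375684) = √(-599571088062479647/1103198812763580) = I*√120211005301086856825265/14872318110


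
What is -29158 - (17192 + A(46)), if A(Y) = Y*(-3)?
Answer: -46212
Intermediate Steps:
A(Y) = -3*Y
-29158 - (17192 + A(46)) = -29158 - (17192 - 3*46) = -29158 - (17192 - 138) = -29158 - 1*17054 = -29158 - 17054 = -46212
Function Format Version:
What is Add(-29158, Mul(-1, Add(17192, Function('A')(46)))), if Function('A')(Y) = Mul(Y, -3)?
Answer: -46212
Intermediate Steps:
Function('A')(Y) = Mul(-3, Y)
Add(-29158, Mul(-1, Add(17192, Function('A')(46)))) = Add(-29158, Mul(-1, Add(17192, Mul(-3, 46)))) = Add(-29158, Mul(-1, Add(17192, -138))) = Add(-29158, Mul(-1, 17054)) = Add(-29158, -17054) = -46212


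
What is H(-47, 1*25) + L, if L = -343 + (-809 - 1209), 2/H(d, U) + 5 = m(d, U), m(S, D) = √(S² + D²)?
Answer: -6632039/2809 + 2*√2834/2809 ≈ -2361.0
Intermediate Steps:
m(S, D) = √(D² + S²)
H(d, U) = 2/(-5 + √(U² + d²))
L = -2361 (L = -343 - 2018 = -2361)
H(-47, 1*25) + L = 2/(-5 + √((1*25)² + (-47)²)) - 2361 = 2/(-5 + √(25² + 2209)) - 2361 = 2/(-5 + √(625 + 2209)) - 2361 = 2/(-5 + √2834) - 2361 = -2361 + 2/(-5 + √2834)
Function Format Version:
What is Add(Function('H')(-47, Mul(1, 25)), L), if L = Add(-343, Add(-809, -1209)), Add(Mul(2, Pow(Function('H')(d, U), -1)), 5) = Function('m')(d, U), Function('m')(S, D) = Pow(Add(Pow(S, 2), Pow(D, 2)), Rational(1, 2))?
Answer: Add(Rational(-6632039, 2809), Mul(Rational(2, 2809), Pow(2834, Rational(1, 2)))) ≈ -2361.0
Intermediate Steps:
Function('m')(S, D) = Pow(Add(Pow(D, 2), Pow(S, 2)), Rational(1, 2))
Function('H')(d, U) = Mul(2, Pow(Add(-5, Pow(Add(Pow(U, 2), Pow(d, 2)), Rational(1, 2))), -1))
L = -2361 (L = Add(-343, -2018) = -2361)
Add(Function('H')(-47, Mul(1, 25)), L) = Add(Mul(2, Pow(Add(-5, Pow(Add(Pow(Mul(1, 25), 2), Pow(-47, 2)), Rational(1, 2))), -1)), -2361) = Add(Mul(2, Pow(Add(-5, Pow(Add(Pow(25, 2), 2209), Rational(1, 2))), -1)), -2361) = Add(Mul(2, Pow(Add(-5, Pow(Add(625, 2209), Rational(1, 2))), -1)), -2361) = Add(Mul(2, Pow(Add(-5, Pow(2834, Rational(1, 2))), -1)), -2361) = Add(-2361, Mul(2, Pow(Add(-5, Pow(2834, Rational(1, 2))), -1)))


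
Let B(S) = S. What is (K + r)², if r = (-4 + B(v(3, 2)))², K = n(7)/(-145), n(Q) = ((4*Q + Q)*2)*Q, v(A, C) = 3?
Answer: 4761/841 ≈ 5.6611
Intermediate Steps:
n(Q) = 10*Q² (n(Q) = ((5*Q)*2)*Q = (10*Q)*Q = 10*Q²)
K = -98/29 (K = (10*7²)/(-145) = (10*49)*(-1/145) = 490*(-1/145) = -98/29 ≈ -3.3793)
r = 1 (r = (-4 + 3)² = (-1)² = 1)
(K + r)² = (-98/29 + 1)² = (-69/29)² = 4761/841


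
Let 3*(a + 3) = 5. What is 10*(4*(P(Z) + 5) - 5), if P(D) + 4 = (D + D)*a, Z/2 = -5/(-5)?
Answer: -670/3 ≈ -223.33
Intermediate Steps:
a = -4/3 (a = -3 + (⅓)*5 = -3 + 5/3 = -4/3 ≈ -1.3333)
Z = 2 (Z = 2*(-5/(-5)) = 2*(-5*(-⅕)) = 2*1 = 2)
P(D) = -4 - 8*D/3 (P(D) = -4 + (D + D)*(-4/3) = -4 + (2*D)*(-4/3) = -4 - 8*D/3)
10*(4*(P(Z) + 5) - 5) = 10*(4*((-4 - 8/3*2) + 5) - 5) = 10*(4*((-4 - 16/3) + 5) - 5) = 10*(4*(-28/3 + 5) - 5) = 10*(4*(-13/3) - 5) = 10*(-52/3 - 5) = 10*(-67/3) = -670/3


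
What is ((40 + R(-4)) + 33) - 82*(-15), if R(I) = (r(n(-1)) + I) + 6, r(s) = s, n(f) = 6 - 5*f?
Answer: 1316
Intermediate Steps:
R(I) = 17 + I (R(I) = ((6 - 5*(-1)) + I) + 6 = ((6 + 5) + I) + 6 = (11 + I) + 6 = 17 + I)
((40 + R(-4)) + 33) - 82*(-15) = ((40 + (17 - 4)) + 33) - 82*(-15) = ((40 + 13) + 33) + 1230 = (53 + 33) + 1230 = 86 + 1230 = 1316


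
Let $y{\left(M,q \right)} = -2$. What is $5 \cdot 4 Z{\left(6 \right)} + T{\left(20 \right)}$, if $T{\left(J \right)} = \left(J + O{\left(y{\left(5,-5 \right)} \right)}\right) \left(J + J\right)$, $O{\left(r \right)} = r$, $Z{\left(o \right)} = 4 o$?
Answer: $1200$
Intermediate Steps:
$T{\left(J \right)} = 2 J \left(-2 + J\right)$ ($T{\left(J \right)} = \left(J - 2\right) \left(J + J\right) = \left(-2 + J\right) 2 J = 2 J \left(-2 + J\right)$)
$5 \cdot 4 Z{\left(6 \right)} + T{\left(20 \right)} = 5 \cdot 4 \cdot 4 \cdot 6 + 2 \cdot 20 \left(-2 + 20\right) = 20 \cdot 24 + 2 \cdot 20 \cdot 18 = 480 + 720 = 1200$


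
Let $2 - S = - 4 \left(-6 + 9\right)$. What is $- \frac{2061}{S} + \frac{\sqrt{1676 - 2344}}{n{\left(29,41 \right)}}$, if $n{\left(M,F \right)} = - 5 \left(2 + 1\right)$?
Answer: $- \frac{2061}{14} - \frac{2 i \sqrt{167}}{15} \approx -147.21 - 1.723 i$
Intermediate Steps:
$n{\left(M,F \right)} = -15$ ($n{\left(M,F \right)} = \left(-5\right) 3 = -15$)
$S = 14$ ($S = 2 - - 4 \left(-6 + 9\right) = 2 - \left(-4\right) 3 = 2 - -12 = 2 + 12 = 14$)
$- \frac{2061}{S} + \frac{\sqrt{1676 - 2344}}{n{\left(29,41 \right)}} = - \frac{2061}{14} + \frac{\sqrt{1676 - 2344}}{-15} = \left(-2061\right) \frac{1}{14} + \sqrt{-668} \left(- \frac{1}{15}\right) = - \frac{2061}{14} + 2 i \sqrt{167} \left(- \frac{1}{15}\right) = - \frac{2061}{14} - \frac{2 i \sqrt{167}}{15}$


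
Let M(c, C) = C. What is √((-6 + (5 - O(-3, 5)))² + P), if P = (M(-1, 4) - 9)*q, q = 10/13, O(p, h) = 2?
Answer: √871/13 ≈ 2.2702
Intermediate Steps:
q = 10/13 (q = 10*(1/13) = 10/13 ≈ 0.76923)
P = -50/13 (P = (4 - 9)*(10/13) = -5*10/13 = -50/13 ≈ -3.8462)
√((-6 + (5 - O(-3, 5)))² + P) = √((-6 + (5 - 1*2))² - 50/13) = √((-6 + (5 - 2))² - 50/13) = √((-6 + 3)² - 50/13) = √((-3)² - 50/13) = √(9 - 50/13) = √(67/13) = √871/13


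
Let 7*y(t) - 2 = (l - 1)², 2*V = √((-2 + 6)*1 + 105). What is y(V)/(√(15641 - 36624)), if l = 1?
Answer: -2*I*√20983/146881 ≈ -0.0019724*I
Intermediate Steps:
V = √109/2 (V = √((-2 + 6)*1 + 105)/2 = √(4*1 + 105)/2 = √(4 + 105)/2 = √109/2 ≈ 5.2202)
y(t) = 2/7 (y(t) = 2/7 + (1 - 1)²/7 = 2/7 + (⅐)*0² = 2/7 + (⅐)*0 = 2/7 + 0 = 2/7)
y(V)/(√(15641 - 36624)) = 2/(7*(√(15641 - 36624))) = 2/(7*(√(-20983))) = 2/(7*((I*√20983))) = 2*(-I*√20983/20983)/7 = -2*I*√20983/146881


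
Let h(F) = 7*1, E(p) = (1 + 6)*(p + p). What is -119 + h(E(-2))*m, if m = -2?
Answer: -133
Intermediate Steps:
E(p) = 14*p (E(p) = 7*(2*p) = 14*p)
h(F) = 7
-119 + h(E(-2))*m = -119 + 7*(-2) = -119 - 14 = -133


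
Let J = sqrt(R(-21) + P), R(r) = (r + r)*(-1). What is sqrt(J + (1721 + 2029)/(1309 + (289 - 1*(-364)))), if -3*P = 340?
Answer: sqrt(204375 + 35643*I*sqrt(642))/327 ≈ 2.299 + 1.8369*I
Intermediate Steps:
P = -340/3 (P = -1/3*340 = -340/3 ≈ -113.33)
R(r) = -2*r (R(r) = (2*r)*(-1) = -2*r)
J = I*sqrt(642)/3 (J = sqrt(-2*(-21) - 340/3) = sqrt(42 - 340/3) = sqrt(-214/3) = I*sqrt(642)/3 ≈ 8.4459*I)
sqrt(J + (1721 + 2029)/(1309 + (289 - 1*(-364)))) = sqrt(I*sqrt(642)/3 + (1721 + 2029)/(1309 + (289 - 1*(-364)))) = sqrt(I*sqrt(642)/3 + 3750/(1309 + (289 + 364))) = sqrt(I*sqrt(642)/3 + 3750/(1309 + 653)) = sqrt(I*sqrt(642)/3 + 3750/1962) = sqrt(I*sqrt(642)/3 + 3750*(1/1962)) = sqrt(I*sqrt(642)/3 + 625/327) = sqrt(625/327 + I*sqrt(642)/3)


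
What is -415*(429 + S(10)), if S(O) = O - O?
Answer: -178035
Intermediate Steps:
S(O) = 0
-415*(429 + S(10)) = -415*(429 + 0) = -415*429 = -178035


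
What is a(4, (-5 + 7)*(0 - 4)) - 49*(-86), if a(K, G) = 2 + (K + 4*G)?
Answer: 4188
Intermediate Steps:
a(K, G) = 2 + K + 4*G
a(4, (-5 + 7)*(0 - 4)) - 49*(-86) = (2 + 4 + 4*((-5 + 7)*(0 - 4))) - 49*(-86) = (2 + 4 + 4*(2*(-4))) + 4214 = (2 + 4 + 4*(-8)) + 4214 = (2 + 4 - 32) + 4214 = -26 + 4214 = 4188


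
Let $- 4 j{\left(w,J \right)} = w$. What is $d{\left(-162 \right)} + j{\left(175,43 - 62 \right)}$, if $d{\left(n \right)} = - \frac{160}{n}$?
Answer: $- \frac{13855}{324} \approx -42.762$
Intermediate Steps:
$j{\left(w,J \right)} = - \frac{w}{4}$
$d{\left(-162 \right)} + j{\left(175,43 - 62 \right)} = - \frac{160}{-162} - \frac{175}{4} = \left(-160\right) \left(- \frac{1}{162}\right) - \frac{175}{4} = \frac{80}{81} - \frac{175}{4} = - \frac{13855}{324}$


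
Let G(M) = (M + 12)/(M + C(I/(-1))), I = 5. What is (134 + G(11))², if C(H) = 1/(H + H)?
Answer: 220106896/11881 ≈ 18526.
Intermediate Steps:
C(H) = 1/(2*H)
G(M) = (12 + M)/(-⅒ + M) (G(M) = (M + 12)/(M + 1/(2*((5/(-1))))) = (12 + M)/(M + 1/(2*((5*(-1))))) = (12 + M)/(M + (½)/(-5)) = (12 + M)/(M + (½)*(-⅕)) = (12 + M)/(M - ⅒) = (12 + M)/(-⅒ + M))
(134 + G(11))² = (134 + 10*(12 + 11)/(-1 + 10*11))² = (134 + 10*23/(-1 + 110))² = (134 + 10*23/109)² = (134 + 10*(1/109)*23)² = (134 + 230/109)² = (14836/109)² = 220106896/11881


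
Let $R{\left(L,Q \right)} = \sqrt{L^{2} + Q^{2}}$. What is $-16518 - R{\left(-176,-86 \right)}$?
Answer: $-16518 - 2 \sqrt{9593} \approx -16714.0$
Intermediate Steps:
$-16518 - R{\left(-176,-86 \right)} = -16518 - \sqrt{\left(-176\right)^{2} + \left(-86\right)^{2}} = -16518 - \sqrt{30976 + 7396} = -16518 - \sqrt{38372} = -16518 - 2 \sqrt{9593}$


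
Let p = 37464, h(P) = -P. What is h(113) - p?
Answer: -37577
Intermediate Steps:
h(113) - p = -1*113 - 1*37464 = -113 - 37464 = -37577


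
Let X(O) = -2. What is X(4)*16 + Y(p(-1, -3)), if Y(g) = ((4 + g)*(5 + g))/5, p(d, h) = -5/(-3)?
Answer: -220/9 ≈ -24.444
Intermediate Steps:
p(d, h) = 5/3 (p(d, h) = -5*(-1/3) = 5/3)
Y(g) = (4 + g)*(5 + g)/5 (Y(g) = ((4 + g)*(5 + g))*(1/5) = (4 + g)*(5 + g)/5)
X(4)*16 + Y(p(-1, -3)) = -2*16 + (4 + (5/3)**2/5 + (9/5)*(5/3)) = -32 + (4 + (1/5)*(25/9) + 3) = -32 + (4 + 5/9 + 3) = -32 + 68/9 = -220/9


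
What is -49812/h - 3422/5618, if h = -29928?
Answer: 7392925/7005646 ≈ 1.0553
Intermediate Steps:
-49812/h - 3422/5618 = -49812/(-29928) - 3422/5618 = -49812*(-1/29928) - 3422*1/5618 = 4151/2494 - 1711/2809 = 7392925/7005646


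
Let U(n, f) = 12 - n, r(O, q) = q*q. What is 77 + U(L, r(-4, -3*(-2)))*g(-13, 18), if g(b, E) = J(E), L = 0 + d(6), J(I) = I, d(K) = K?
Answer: 185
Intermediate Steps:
r(O, q) = q²
L = 6 (L = 0 + 6 = 6)
g(b, E) = E
77 + U(L, r(-4, -3*(-2)))*g(-13, 18) = 77 + (12 - 1*6)*18 = 77 + (12 - 6)*18 = 77 + 6*18 = 77 + 108 = 185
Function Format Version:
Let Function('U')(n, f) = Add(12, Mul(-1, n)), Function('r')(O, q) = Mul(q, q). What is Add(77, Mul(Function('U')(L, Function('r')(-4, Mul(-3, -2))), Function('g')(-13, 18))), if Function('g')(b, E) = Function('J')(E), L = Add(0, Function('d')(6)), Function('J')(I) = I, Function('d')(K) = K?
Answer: 185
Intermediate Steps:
Function('r')(O, q) = Pow(q, 2)
L = 6 (L = Add(0, 6) = 6)
Function('g')(b, E) = E
Add(77, Mul(Function('U')(L, Function('r')(-4, Mul(-3, -2))), Function('g')(-13, 18))) = Add(77, Mul(Add(12, Mul(-1, 6)), 18)) = Add(77, Mul(Add(12, -6), 18)) = Add(77, Mul(6, 18)) = Add(77, 108) = 185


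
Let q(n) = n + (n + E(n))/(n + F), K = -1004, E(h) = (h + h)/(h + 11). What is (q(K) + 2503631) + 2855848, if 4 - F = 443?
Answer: 7678154463989/1432899 ≈ 5.3585e+6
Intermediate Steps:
E(h) = 2*h/(11 + h) (E(h) = (2*h)/(11 + h) = 2*h/(11 + h))
F = -439 (F = 4 - 1*443 = 4 - 443 = -439)
q(n) = n + (n + 2*n/(11 + n))/(-439 + n) (q(n) = n + (n + 2*n/(11 + n))/(n - 439) = n + (n + 2*n/(11 + n))/(-439 + n))
(q(K) + 2503631) + 2855848 = (-1004*(2 + (-438 - 1004)*(11 - 1004))/((-439 - 1004)*(11 - 1004)) + 2503631) + 2855848 = (-1004*(2 - 1442*(-993))/(-1443*(-993)) + 2503631) + 2855848 = (-1004*(-1/1443)*(-1/993)*(2 + 1431906) + 2503631) + 2855848 = (-1004*(-1/1443)*(-1/993)*1431908 + 2503631) + 2855848 = (-1437635632/1432899 + 2503631) + 2855848 = 3586012720637/1432899 + 2855848 = 7678154463989/1432899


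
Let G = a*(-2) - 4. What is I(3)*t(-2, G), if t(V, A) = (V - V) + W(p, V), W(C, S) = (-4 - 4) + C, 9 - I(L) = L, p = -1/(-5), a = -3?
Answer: -234/5 ≈ -46.800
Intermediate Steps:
G = 2 (G = -3*(-2) - 4 = 6 - 4 = 2)
p = 1/5 (p = -1*(-1/5) = 1/5 ≈ 0.20000)
I(L) = 9 - L
W(C, S) = -8 + C
t(V, A) = -39/5 (t(V, A) = (V - V) + (-8 + 1/5) = 0 - 39/5 = -39/5)
I(3)*t(-2, G) = (9 - 1*3)*(-39/5) = (9 - 3)*(-39/5) = 6*(-39/5) = -234/5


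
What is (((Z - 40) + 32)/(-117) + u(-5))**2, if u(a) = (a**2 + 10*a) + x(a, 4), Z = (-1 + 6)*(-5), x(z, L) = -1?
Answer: 1006009/1521 ≈ 661.41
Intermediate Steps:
Z = -25 (Z = 5*(-5) = -25)
u(a) = -1 + a**2 + 10*a (u(a) = (a**2 + 10*a) - 1 = -1 + a**2 + 10*a)
(((Z - 40) + 32)/(-117) + u(-5))**2 = (((-25 - 40) + 32)/(-117) + (-1 + (-5)**2 + 10*(-5)))**2 = ((-65 + 32)*(-1/117) + (-1 + 25 - 50))**2 = (-33*(-1/117) - 26)**2 = (11/39 - 26)**2 = (-1003/39)**2 = 1006009/1521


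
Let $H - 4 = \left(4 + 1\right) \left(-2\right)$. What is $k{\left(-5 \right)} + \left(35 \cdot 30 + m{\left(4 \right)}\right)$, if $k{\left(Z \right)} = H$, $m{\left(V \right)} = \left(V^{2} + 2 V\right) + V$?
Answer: $1072$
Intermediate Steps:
$m{\left(V \right)} = V^{2} + 3 V$
$H = -6$ ($H = 4 + \left(4 + 1\right) \left(-2\right) = 4 + 5 \left(-2\right) = 4 - 10 = -6$)
$k{\left(Z \right)} = -6$
$k{\left(-5 \right)} + \left(35 \cdot 30 + m{\left(4 \right)}\right) = -6 + \left(35 \cdot 30 + 4 \left(3 + 4\right)\right) = -6 + \left(1050 + 4 \cdot 7\right) = -6 + \left(1050 + 28\right) = -6 + 1078 = 1072$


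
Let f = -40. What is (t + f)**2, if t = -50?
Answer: 8100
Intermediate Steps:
(t + f)**2 = (-50 - 40)**2 = (-90)**2 = 8100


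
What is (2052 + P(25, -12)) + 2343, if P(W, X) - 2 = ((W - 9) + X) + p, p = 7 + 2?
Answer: 4410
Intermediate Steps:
p = 9
P(W, X) = 2 + W + X (P(W, X) = 2 + (((W - 9) + X) + 9) = 2 + (((-9 + W) + X) + 9) = 2 + ((-9 + W + X) + 9) = 2 + (W + X) = 2 + W + X)
(2052 + P(25, -12)) + 2343 = (2052 + (2 + 25 - 12)) + 2343 = (2052 + 15) + 2343 = 2067 + 2343 = 4410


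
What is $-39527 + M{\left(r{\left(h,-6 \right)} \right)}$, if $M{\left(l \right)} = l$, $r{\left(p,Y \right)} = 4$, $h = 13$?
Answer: $-39523$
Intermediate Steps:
$-39527 + M{\left(r{\left(h,-6 \right)} \right)} = -39527 + 4 = -39523$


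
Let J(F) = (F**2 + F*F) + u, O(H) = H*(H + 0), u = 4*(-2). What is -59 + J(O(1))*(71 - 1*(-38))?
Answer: -713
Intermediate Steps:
u = -8
O(H) = H**2 (O(H) = H*H = H**2)
J(F) = -8 + 2*F**2 (J(F) = (F**2 + F*F) - 8 = (F**2 + F**2) - 8 = 2*F**2 - 8 = -8 + 2*F**2)
-59 + J(O(1))*(71 - 1*(-38)) = -59 + (-8 + 2*(1**2)**2)*(71 - 1*(-38)) = -59 + (-8 + 2*1**2)*(71 + 38) = -59 + (-8 + 2*1)*109 = -59 + (-8 + 2)*109 = -59 - 6*109 = -59 - 654 = -713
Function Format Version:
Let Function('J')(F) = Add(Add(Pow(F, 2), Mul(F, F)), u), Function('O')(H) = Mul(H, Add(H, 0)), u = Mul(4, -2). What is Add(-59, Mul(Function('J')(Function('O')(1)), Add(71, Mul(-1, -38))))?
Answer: -713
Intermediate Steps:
u = -8
Function('O')(H) = Pow(H, 2) (Function('O')(H) = Mul(H, H) = Pow(H, 2))
Function('J')(F) = Add(-8, Mul(2, Pow(F, 2))) (Function('J')(F) = Add(Add(Pow(F, 2), Mul(F, F)), -8) = Add(Add(Pow(F, 2), Pow(F, 2)), -8) = Add(Mul(2, Pow(F, 2)), -8) = Add(-8, Mul(2, Pow(F, 2))))
Add(-59, Mul(Function('J')(Function('O')(1)), Add(71, Mul(-1, -38)))) = Add(-59, Mul(Add(-8, Mul(2, Pow(Pow(1, 2), 2))), Add(71, Mul(-1, -38)))) = Add(-59, Mul(Add(-8, Mul(2, Pow(1, 2))), Add(71, 38))) = Add(-59, Mul(Add(-8, Mul(2, 1)), 109)) = Add(-59, Mul(Add(-8, 2), 109)) = Add(-59, Mul(-6, 109)) = Add(-59, -654) = -713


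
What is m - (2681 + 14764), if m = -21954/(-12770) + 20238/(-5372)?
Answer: -299218794543/17150110 ≈ -17447.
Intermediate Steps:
m = -35125593/17150110 (m = -21954*(-1/12770) + 20238*(-1/5372) = 10977/6385 - 10119/2686 = -35125593/17150110 ≈ -2.0481)
m - (2681 + 14764) = -35125593/17150110 - (2681 + 14764) = -35125593/17150110 - 1*17445 = -35125593/17150110 - 17445 = -299218794543/17150110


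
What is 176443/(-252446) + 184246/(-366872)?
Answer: -27811040503/23153842228 ≈ -1.2011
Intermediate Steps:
176443/(-252446) + 184246/(-366872) = 176443*(-1/252446) + 184246*(-1/366872) = -176443/252446 - 92123/183436 = -27811040503/23153842228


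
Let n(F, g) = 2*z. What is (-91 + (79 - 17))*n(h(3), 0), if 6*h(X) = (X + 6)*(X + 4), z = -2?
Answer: 116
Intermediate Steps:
h(X) = (4 + X)*(6 + X)/6 (h(X) = ((X + 6)*(X + 4))/6 = ((6 + X)*(4 + X))/6 = ((4 + X)*(6 + X))/6 = (4 + X)*(6 + X)/6)
n(F, g) = -4 (n(F, g) = 2*(-2) = -4)
(-91 + (79 - 17))*n(h(3), 0) = (-91 + (79 - 17))*(-4) = (-91 + 62)*(-4) = -29*(-4) = 116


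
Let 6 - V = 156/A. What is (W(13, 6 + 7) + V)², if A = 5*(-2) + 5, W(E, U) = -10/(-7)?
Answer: 1827904/1225 ≈ 1492.2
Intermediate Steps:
W(E, U) = 10/7 (W(E, U) = -10*(-⅐) = 10/7)
A = -5 (A = -10 + 5 = -5)
V = 186/5 (V = 6 - 156/(-5) = 6 - 156*(-1)/5 = 6 - 1*(-156/5) = 6 + 156/5 = 186/5 ≈ 37.200)
(W(13, 6 + 7) + V)² = (10/7 + 186/5)² = (1352/35)² = 1827904/1225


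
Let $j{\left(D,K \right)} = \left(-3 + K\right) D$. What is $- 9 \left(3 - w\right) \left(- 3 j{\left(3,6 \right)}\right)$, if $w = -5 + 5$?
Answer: $729$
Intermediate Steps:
$w = 0$
$j{\left(D,K \right)} = D \left(-3 + K\right)$
$- 9 \left(3 - w\right) \left(- 3 j{\left(3,6 \right)}\right) = - 9 \left(3 - 0\right) \left(- 3 \cdot 3 \left(-3 + 6\right)\right) = - 9 \left(3 + 0\right) \left(- 3 \cdot 3 \cdot 3\right) = \left(-9\right) 3 \left(\left(-3\right) 9\right) = \left(-27\right) \left(-27\right) = 729$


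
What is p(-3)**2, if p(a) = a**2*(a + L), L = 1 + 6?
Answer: 1296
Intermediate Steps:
L = 7
p(a) = a**2*(7 + a) (p(a) = a**2*(a + 7) = a**2*(7 + a))
p(-3)**2 = ((-3)**2*(7 - 3))**2 = (9*4)**2 = 36**2 = 1296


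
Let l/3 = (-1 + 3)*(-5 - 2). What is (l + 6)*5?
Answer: -180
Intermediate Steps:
l = -42 (l = 3*((-1 + 3)*(-5 - 2)) = 3*(2*(-7)) = 3*(-14) = -42)
(l + 6)*5 = (-42 + 6)*5 = -36*5 = -180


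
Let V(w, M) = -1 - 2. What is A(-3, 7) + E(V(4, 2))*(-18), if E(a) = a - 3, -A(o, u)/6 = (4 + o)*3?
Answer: 90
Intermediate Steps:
V(w, M) = -3
A(o, u) = -72 - 18*o (A(o, u) = -6*(4 + o)*3 = -6*(12 + 3*o) = -72 - 18*o)
E(a) = -3 + a
A(-3, 7) + E(V(4, 2))*(-18) = (-72 - 18*(-3)) + (-3 - 3)*(-18) = (-72 + 54) - 6*(-18) = -18 + 108 = 90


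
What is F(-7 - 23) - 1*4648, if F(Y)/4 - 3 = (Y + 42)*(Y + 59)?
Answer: -3244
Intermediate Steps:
F(Y) = 12 + 4*(42 + Y)*(59 + Y) (F(Y) = 12 + 4*((Y + 42)*(Y + 59)) = 12 + 4*((42 + Y)*(59 + Y)) = 12 + 4*(42 + Y)*(59 + Y))
F(-7 - 23) - 1*4648 = (9924 + 4*(-7 - 23)² + 404*(-7 - 23)) - 1*4648 = (9924 + 4*(-30)² + 404*(-30)) - 4648 = (9924 + 4*900 - 12120) - 4648 = (9924 + 3600 - 12120) - 4648 = 1404 - 4648 = -3244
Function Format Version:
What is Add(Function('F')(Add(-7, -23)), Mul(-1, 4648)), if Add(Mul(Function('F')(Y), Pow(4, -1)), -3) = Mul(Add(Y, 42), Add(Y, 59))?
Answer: -3244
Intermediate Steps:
Function('F')(Y) = Add(12, Mul(4, Add(42, Y), Add(59, Y))) (Function('F')(Y) = Add(12, Mul(4, Mul(Add(Y, 42), Add(Y, 59)))) = Add(12, Mul(4, Mul(Add(42, Y), Add(59, Y)))) = Add(12, Mul(4, Add(42, Y), Add(59, Y))))
Add(Function('F')(Add(-7, -23)), Mul(-1, 4648)) = Add(Add(9924, Mul(4, Pow(Add(-7, -23), 2)), Mul(404, Add(-7, -23))), Mul(-1, 4648)) = Add(Add(9924, Mul(4, Pow(-30, 2)), Mul(404, -30)), -4648) = Add(Add(9924, Mul(4, 900), -12120), -4648) = Add(Add(9924, 3600, -12120), -4648) = Add(1404, -4648) = -3244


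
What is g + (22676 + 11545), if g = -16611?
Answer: 17610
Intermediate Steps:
g + (22676 + 11545) = -16611 + (22676 + 11545) = -16611 + 34221 = 17610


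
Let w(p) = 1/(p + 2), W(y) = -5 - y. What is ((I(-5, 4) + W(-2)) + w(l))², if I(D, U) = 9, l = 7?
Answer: 3025/81 ≈ 37.346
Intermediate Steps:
w(p) = 1/(2 + p)
((I(-5, 4) + W(-2)) + w(l))² = ((9 + (-5 - 1*(-2))) + 1/(2 + 7))² = ((9 + (-5 + 2)) + 1/9)² = ((9 - 3) + ⅑)² = (6 + ⅑)² = (55/9)² = 3025/81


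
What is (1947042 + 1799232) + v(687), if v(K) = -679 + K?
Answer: 3746282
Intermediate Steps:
(1947042 + 1799232) + v(687) = (1947042 + 1799232) + (-679 + 687) = 3746274 + 8 = 3746282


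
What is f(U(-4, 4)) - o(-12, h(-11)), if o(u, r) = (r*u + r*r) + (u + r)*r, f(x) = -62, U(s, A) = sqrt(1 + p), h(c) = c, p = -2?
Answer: -568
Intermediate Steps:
U(s, A) = I (U(s, A) = sqrt(1 - 2) = sqrt(-1) = I)
o(u, r) = r**2 + r*u + r*(r + u) (o(u, r) = (r*u + r**2) + (r + u)*r = (r**2 + r*u) + r*(r + u) = r**2 + r*u + r*(r + u))
f(U(-4, 4)) - o(-12, h(-11)) = -62 - 2*(-11)*(-11 - 12) = -62 - 2*(-11)*(-23) = -62 - 1*506 = -62 - 506 = -568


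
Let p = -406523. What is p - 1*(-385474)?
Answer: -21049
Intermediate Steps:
p - 1*(-385474) = -406523 - 1*(-385474) = -406523 + 385474 = -21049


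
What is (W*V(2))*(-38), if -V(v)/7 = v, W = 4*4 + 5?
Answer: 11172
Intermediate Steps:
W = 21 (W = 16 + 5 = 21)
V(v) = -7*v
(W*V(2))*(-38) = (21*(-7*2))*(-38) = (21*(-14))*(-38) = -294*(-38) = 11172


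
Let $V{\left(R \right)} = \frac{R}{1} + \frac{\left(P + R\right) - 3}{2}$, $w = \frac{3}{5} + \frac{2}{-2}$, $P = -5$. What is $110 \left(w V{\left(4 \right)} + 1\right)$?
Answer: $22$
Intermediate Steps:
$w = - \frac{2}{5}$ ($w = 3 \cdot \frac{1}{5} + 2 \left(- \frac{1}{2}\right) = \frac{3}{5} - 1 = - \frac{2}{5} \approx -0.4$)
$V{\left(R \right)} = -4 + \frac{3 R}{2}$ ($V{\left(R \right)} = \frac{R}{1} + \frac{\left(-5 + R\right) - 3}{2} = R 1 + \left(-8 + R\right) \frac{1}{2} = R + \left(-4 + \frac{R}{2}\right) = -4 + \frac{3 R}{2}$)
$110 \left(w V{\left(4 \right)} + 1\right) = 110 \left(- \frac{2 \left(-4 + \frac{3}{2} \cdot 4\right)}{5} + 1\right) = 110 \left(- \frac{2 \left(-4 + 6\right)}{5} + 1\right) = 110 \left(\left(- \frac{2}{5}\right) 2 + 1\right) = 110 \left(- \frac{4}{5} + 1\right) = 110 \cdot \frac{1}{5} = 22$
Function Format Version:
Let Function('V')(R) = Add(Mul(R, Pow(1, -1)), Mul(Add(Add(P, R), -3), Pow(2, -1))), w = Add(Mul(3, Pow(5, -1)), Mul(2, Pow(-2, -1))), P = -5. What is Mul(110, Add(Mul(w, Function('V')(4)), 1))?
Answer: 22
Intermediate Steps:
w = Rational(-2, 5) (w = Add(Mul(3, Rational(1, 5)), Mul(2, Rational(-1, 2))) = Add(Rational(3, 5), -1) = Rational(-2, 5) ≈ -0.40000)
Function('V')(R) = Add(-4, Mul(Rational(3, 2), R)) (Function('V')(R) = Add(Mul(R, Pow(1, -1)), Mul(Add(Add(-5, R), -3), Pow(2, -1))) = Add(Mul(R, 1), Mul(Add(-8, R), Rational(1, 2))) = Add(R, Add(-4, Mul(Rational(1, 2), R))) = Add(-4, Mul(Rational(3, 2), R)))
Mul(110, Add(Mul(w, Function('V')(4)), 1)) = Mul(110, Add(Mul(Rational(-2, 5), Add(-4, Mul(Rational(3, 2), 4))), 1)) = Mul(110, Add(Mul(Rational(-2, 5), Add(-4, 6)), 1)) = Mul(110, Add(Mul(Rational(-2, 5), 2), 1)) = Mul(110, Add(Rational(-4, 5), 1)) = Mul(110, Rational(1, 5)) = 22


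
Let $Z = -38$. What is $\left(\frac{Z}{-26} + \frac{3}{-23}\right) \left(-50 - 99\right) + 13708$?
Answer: $\frac{4039390}{299} \approx 13510.0$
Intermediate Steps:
$\left(\frac{Z}{-26} + \frac{3}{-23}\right) \left(-50 - 99\right) + 13708 = \left(- \frac{38}{-26} + \frac{3}{-23}\right) \left(-50 - 99\right) + 13708 = \left(\left(-38\right) \left(- \frac{1}{26}\right) + 3 \left(- \frac{1}{23}\right)\right) \left(-149\right) + 13708 = \left(\frac{19}{13} - \frac{3}{23}\right) \left(-149\right) + 13708 = \frac{398}{299} \left(-149\right) + 13708 = - \frac{59302}{299} + 13708 = \frac{4039390}{299}$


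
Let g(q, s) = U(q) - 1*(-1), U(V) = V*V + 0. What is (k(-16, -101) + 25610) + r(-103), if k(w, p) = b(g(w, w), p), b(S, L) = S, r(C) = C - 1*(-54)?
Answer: 25818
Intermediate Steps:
U(V) = V² (U(V) = V² + 0 = V²)
r(C) = 54 + C (r(C) = C + 54 = 54 + C)
g(q, s) = 1 + q² (g(q, s) = q² - 1*(-1) = q² + 1 = 1 + q²)
k(w, p) = 1 + w²
(k(-16, -101) + 25610) + r(-103) = ((1 + (-16)²) + 25610) + (54 - 103) = ((1 + 256) + 25610) - 49 = (257 + 25610) - 49 = 25867 - 49 = 25818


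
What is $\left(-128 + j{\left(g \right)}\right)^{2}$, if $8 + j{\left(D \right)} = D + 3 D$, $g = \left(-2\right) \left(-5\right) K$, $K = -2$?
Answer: $46656$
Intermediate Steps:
$g = -20$ ($g = \left(-2\right) \left(-5\right) \left(-2\right) = 10 \left(-2\right) = -20$)
$j{\left(D \right)} = -8 + 4 D$ ($j{\left(D \right)} = -8 + \left(D + 3 D\right) = -8 + 4 D$)
$\left(-128 + j{\left(g \right)}\right)^{2} = \left(-128 + \left(-8 + 4 \left(-20\right)\right)\right)^{2} = \left(-128 - 88\right)^{2} = \left(-216\right)^{2} = 46656$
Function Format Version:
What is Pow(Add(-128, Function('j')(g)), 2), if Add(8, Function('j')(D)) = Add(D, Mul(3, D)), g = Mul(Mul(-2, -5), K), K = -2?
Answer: 46656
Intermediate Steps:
g = -20 (g = Mul(Mul(-2, -5), -2) = Mul(10, -2) = -20)
Function('j')(D) = Add(-8, Mul(4, D)) (Function('j')(D) = Add(-8, Add(D, Mul(3, D))) = Add(-8, Mul(4, D)))
Pow(Add(-128, Function('j')(g)), 2) = Pow(Add(-128, Add(-8, Mul(4, -20))), 2) = Pow(Add(-128, Add(-8, -80)), 2) = Pow(Add(-128, -88), 2) = Pow(-216, 2) = 46656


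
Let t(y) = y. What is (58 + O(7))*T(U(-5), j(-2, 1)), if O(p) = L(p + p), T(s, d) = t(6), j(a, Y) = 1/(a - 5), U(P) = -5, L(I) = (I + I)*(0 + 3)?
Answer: 852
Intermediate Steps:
L(I) = 6*I (L(I) = (2*I)*3 = 6*I)
j(a, Y) = 1/(-5 + a)
T(s, d) = 6
O(p) = 12*p (O(p) = 6*(p + p) = 6*(2*p) = 12*p)
(58 + O(7))*T(U(-5), j(-2, 1)) = (58 + 12*7)*6 = (58 + 84)*6 = 142*6 = 852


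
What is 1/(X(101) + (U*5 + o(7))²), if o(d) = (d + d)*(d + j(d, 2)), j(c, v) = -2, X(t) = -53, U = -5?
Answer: 1/1972 ≈ 0.00050710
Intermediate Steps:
o(d) = 2*d*(-2 + d) (o(d) = (d + d)*(d - 2) = (2*d)*(-2 + d) = 2*d*(-2 + d))
1/(X(101) + (U*5 + o(7))²) = 1/(-53 + (-5*5 + 2*7*(-2 + 7))²) = 1/(-53 + (-25 + 2*7*5)²) = 1/(-53 + (-25 + 70)²) = 1/(-53 + 45²) = 1/(-53 + 2025) = 1/1972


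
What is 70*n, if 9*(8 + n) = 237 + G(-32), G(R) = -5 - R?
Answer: 4480/3 ≈ 1493.3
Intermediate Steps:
n = 64/3 (n = -8 + (237 + (-5 - 1*(-32)))/9 = -8 + (237 + (-5 + 32))/9 = -8 + (237 + 27)/9 = -8 + (⅑)*264 = -8 + 88/3 = 64/3 ≈ 21.333)
70*n = 70*(64/3) = 4480/3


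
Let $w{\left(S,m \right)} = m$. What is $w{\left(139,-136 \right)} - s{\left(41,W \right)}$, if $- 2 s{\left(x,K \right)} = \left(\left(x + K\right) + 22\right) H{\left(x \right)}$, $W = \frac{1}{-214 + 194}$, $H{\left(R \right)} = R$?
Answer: $\frac{46179}{40} \approx 1154.5$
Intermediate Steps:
$W = - \frac{1}{20}$ ($W = \frac{1}{-20} = - \frac{1}{20} \approx -0.05$)
$s{\left(x,K \right)} = - \frac{x \left(22 + K + x\right)}{2}$ ($s{\left(x,K \right)} = - \frac{\left(\left(x + K\right) + 22\right) x}{2} = - \frac{\left(\left(K + x\right) + 22\right) x}{2} = - \frac{\left(22 + K + x\right) x}{2} = - \frac{x \left(22 + K + x\right)}{2}$)
$w{\left(139,-136 \right)} - s{\left(41,W \right)} = -136 - \left(- \frac{1}{2}\right) 41 \left(22 - \frac{1}{20} + 41\right) = -136 - \left(- \frac{1}{2}\right) 41 \cdot \frac{1259}{20} = -136 - - \frac{51619}{40} = -136 + \frac{51619}{40} = \frac{46179}{40}$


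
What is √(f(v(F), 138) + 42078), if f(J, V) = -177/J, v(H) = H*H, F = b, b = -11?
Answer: √5091261/11 ≈ 205.13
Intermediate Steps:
F = -11
v(H) = H²
√(f(v(F), 138) + 42078) = √(-177/((-11)²) + 42078) = √(-177/121 + 42078) = √(5091261/121) = √5091261/11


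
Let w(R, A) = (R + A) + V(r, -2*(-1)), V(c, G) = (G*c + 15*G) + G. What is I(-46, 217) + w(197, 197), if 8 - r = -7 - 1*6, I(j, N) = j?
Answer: 422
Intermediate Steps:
r = 21 (r = 8 - (-7 - 1*6) = 8 - (-7 - 6) = 8 - 1*(-13) = 8 + 13 = 21)
V(c, G) = 16*G + G*c (V(c, G) = (15*G + G*c) + G = 16*G + G*c)
w(R, A) = 74 + A + R (w(R, A) = (R + A) + (-2*(-1))*(16 + 21) = (A + R) + 2*37 = (A + R) + 74 = 74 + A + R)
I(-46, 217) + w(197, 197) = -46 + (74 + 197 + 197) = -46 + 468 = 422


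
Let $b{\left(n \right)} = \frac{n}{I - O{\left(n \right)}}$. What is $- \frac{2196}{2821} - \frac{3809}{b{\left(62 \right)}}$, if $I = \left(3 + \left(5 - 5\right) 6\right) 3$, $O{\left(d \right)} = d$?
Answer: $\frac{592465}{182} \approx 3255.3$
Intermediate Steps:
$I = 9$ ($I = \left(3 + 0 \cdot 6\right) 3 = \left(3 + 0\right) 3 = 3 \cdot 3 = 9$)
$b{\left(n \right)} = \frac{n}{9 - n}$
$- \frac{2196}{2821} - \frac{3809}{b{\left(62 \right)}} = - \frac{2196}{2821} - \frac{3809}{\left(-1\right) 62 \frac{1}{-9 + 62}} = \left(-2196\right) \frac{1}{2821} - \frac{3809}{\left(-1\right) 62 \cdot \frac{1}{53}} = - \frac{2196}{2821} - \frac{3809}{\left(-1\right) 62 \cdot \frac{1}{53}} = - \frac{2196}{2821} - \frac{3809}{- \frac{62}{53}} = - \frac{2196}{2821} - - \frac{201877}{62} = - \frac{2196}{2821} + \frac{201877}{62} = \frac{592465}{182}$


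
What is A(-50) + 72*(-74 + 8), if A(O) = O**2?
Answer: -2252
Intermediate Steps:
A(-50) + 72*(-74 + 8) = (-50)**2 + 72*(-74 + 8) = 2500 + 72*(-66) = 2500 - 4752 = -2252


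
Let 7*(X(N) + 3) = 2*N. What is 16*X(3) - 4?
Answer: -268/7 ≈ -38.286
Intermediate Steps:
X(N) = -3 + 2*N/7 (X(N) = -3 + (2*N)/7 = -3 + 2*N/7)
16*X(3) - 4 = 16*(-3 + (2/7)*3) - 4 = 16*(-3 + 6/7) - 4 = 16*(-15/7) - 4 = -240/7 - 4 = -268/7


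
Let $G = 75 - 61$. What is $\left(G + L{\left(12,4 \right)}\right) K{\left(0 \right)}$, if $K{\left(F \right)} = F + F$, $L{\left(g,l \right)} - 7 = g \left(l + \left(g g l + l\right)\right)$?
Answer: $0$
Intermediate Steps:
$L{\left(g,l \right)} = 7 + g \left(2 l + l g^{2}\right)$ ($L{\left(g,l \right)} = 7 + g \left(l + \left(g g l + l\right)\right) = 7 + g \left(l + \left(g^{2} l + l\right)\right) = 7 + g \left(l + \left(l g^{2} + l\right)\right) = 7 + g \left(l + \left(l + l g^{2}\right)\right) = 7 + g \left(2 l + l g^{2}\right)$)
$K{\left(F \right)} = 2 F$
$G = 14$ ($G = 75 - 61 = 14$)
$\left(G + L{\left(12,4 \right)}\right) K{\left(0 \right)} = \left(14 + \left(7 + 4 \cdot 12^{3} + 2 \cdot 12 \cdot 4\right)\right) 2 \cdot 0 = \left(14 + \left(7 + 4 \cdot 1728 + 96\right)\right) 0 = \left(14 + \left(7 + 6912 + 96\right)\right) 0 = \left(14 + 7015\right) 0 = 7029 \cdot 0 = 0$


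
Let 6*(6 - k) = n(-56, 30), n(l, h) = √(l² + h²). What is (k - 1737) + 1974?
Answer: 243 - √1009/3 ≈ 232.41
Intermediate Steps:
n(l, h) = √(h² + l²)
k = 6 - √1009/3 (k = 6 - √(30² + (-56)²)/6 = 6 - √(900 + 3136)/6 = 6 - √1009/3 ≈ -4.5883)
(k - 1737) + 1974 = ((6 - √1009/3) - 1737) + 1974 = (-1731 - √1009/3) + 1974 = 243 - √1009/3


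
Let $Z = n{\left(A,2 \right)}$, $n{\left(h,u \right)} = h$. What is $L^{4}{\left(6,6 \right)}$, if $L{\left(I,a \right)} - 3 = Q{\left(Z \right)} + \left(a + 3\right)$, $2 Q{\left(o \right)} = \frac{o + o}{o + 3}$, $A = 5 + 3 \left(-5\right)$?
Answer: $\frac{78074896}{2401} \approx 32518.0$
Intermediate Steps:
$A = -10$ ($A = 5 - 15 = -10$)
$Z = -10$
$Q{\left(o \right)} = \frac{o}{3 + o}$ ($Q{\left(o \right)} = \frac{\left(o + o\right) \frac{1}{o + 3}}{2} = \frac{2 o \frac{1}{3 + o}}{2} = \frac{o}{3 + o}$)
$L{\left(I,a \right)} = \frac{52}{7} + a$ ($L{\left(I,a \right)} = 3 - \left(-3 - a + \frac{10}{3 - 10}\right) = 3 - \left(-3 - \frac{10}{7} - a\right) = 3 + \left(\left(-10\right) \left(- \frac{1}{7}\right) + \left(3 + a\right)\right) = 3 + \left(\frac{10}{7} + \left(3 + a\right)\right) = 3 + \left(\frac{31}{7} + a\right) = \frac{52}{7} + a$)
$L^{4}{\left(6,6 \right)} = \left(\frac{52}{7} + 6\right)^{4} = \left(\frac{94}{7}\right)^{4} = \frac{78074896}{2401}$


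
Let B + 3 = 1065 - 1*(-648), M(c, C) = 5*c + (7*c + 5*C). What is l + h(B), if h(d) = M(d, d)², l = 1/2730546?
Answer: 2307488582435401/2730546 ≈ 8.4507e+8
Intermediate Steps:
M(c, C) = 5*C + 12*c (M(c, C) = 5*c + (5*C + 7*c) = 5*C + 12*c)
B = 1710 (B = -3 + (1065 - 1*(-648)) = -3 + (1065 + 648) = -3 + 1713 = 1710)
l = 1/2730546 ≈ 3.6623e-7
h(d) = 289*d² (h(d) = (5*d + 12*d)² = (17*d)² = 289*d²)
l + h(B) = 1/2730546 + 289*1710² = 1/2730546 + 289*2924100 = 1/2730546 + 845064900 = 2307488582435401/2730546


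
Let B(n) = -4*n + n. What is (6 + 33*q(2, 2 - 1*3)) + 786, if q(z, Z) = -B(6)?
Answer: 1386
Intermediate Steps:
B(n) = -3*n
q(z, Z) = 18 (q(z, Z) = -(-3)*6 = -1*(-18) = 18)
(6 + 33*q(2, 2 - 1*3)) + 786 = (6 + 33*18) + 786 = (6 + 594) + 786 = 600 + 786 = 1386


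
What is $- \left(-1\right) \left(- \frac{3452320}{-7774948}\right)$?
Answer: $\frac{863080}{1943737} \approx 0.44403$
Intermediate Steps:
$- \left(-1\right) \left(- \frac{3452320}{-7774948}\right) = - \left(-1\right) \left(\left(-3452320\right) \left(- \frac{1}{7774948}\right)\right) = - \frac{\left(-1\right) 863080}{1943737} = \left(-1\right) \left(- \frac{863080}{1943737}\right) = \frac{863080}{1943737}$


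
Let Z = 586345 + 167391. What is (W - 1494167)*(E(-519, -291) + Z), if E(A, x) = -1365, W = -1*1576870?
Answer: -2310559178727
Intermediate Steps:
W = -1576870
Z = 753736
(W - 1494167)*(E(-519, -291) + Z) = (-1576870 - 1494167)*(-1365 + 753736) = -3071037*752371 = -2310559178727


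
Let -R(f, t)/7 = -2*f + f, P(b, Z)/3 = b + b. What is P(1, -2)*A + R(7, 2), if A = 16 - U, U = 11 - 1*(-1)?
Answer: 73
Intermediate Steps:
U = 12 (U = 11 + 1 = 12)
P(b, Z) = 6*b (P(b, Z) = 3*(b + b) = 3*(2*b) = 6*b)
R(f, t) = 7*f (R(f, t) = -7*(-2*f + f) = -(-7)*f = 7*f)
A = 4 (A = 16 - 1*12 = 16 - 12 = 4)
P(1, -2)*A + R(7, 2) = (6*1)*4 + 7*7 = 6*4 + 49 = 24 + 49 = 73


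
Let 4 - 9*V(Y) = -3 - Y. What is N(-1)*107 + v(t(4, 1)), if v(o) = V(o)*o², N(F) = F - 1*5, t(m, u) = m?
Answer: -5602/9 ≈ -622.44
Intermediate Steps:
V(Y) = 7/9 + Y/9 (V(Y) = 4/9 - (-3 - Y)/9 = 4/9 + (⅓ + Y/9) = 7/9 + Y/9)
N(F) = -5 + F (N(F) = F - 5 = -5 + F)
v(o) = o²*(7/9 + o/9) (v(o) = (7/9 + o/9)*o² = o²*(7/9 + o/9))
N(-1)*107 + v(t(4, 1)) = (-5 - 1)*107 + (⅑)*4²*(7 + 4) = -6*107 + (⅑)*16*11 = -642 + 176/9 = -5602/9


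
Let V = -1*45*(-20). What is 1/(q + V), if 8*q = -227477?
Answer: -8/220277 ≈ -3.6318e-5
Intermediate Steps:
V = 900 (V = -45*(-20) = 900)
q = -227477/8 (q = (1/8)*(-227477) = -227477/8 ≈ -28435.)
1/(q + V) = 1/(-227477/8 + 900) = 1/(-220277/8) = -8/220277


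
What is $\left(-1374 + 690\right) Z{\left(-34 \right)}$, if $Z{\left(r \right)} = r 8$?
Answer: $186048$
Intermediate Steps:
$Z{\left(r \right)} = 8 r$
$\left(-1374 + 690\right) Z{\left(-34 \right)} = \left(-1374 + 690\right) 8 \left(-34\right) = \left(-684\right) \left(-272\right) = 186048$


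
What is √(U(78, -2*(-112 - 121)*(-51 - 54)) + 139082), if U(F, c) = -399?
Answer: √138683 ≈ 372.40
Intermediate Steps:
√(U(78, -2*(-112 - 121)*(-51 - 54)) + 139082) = √(-399 + 139082) = √138683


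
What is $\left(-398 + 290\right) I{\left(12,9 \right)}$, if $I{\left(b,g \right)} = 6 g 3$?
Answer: $-17496$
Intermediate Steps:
$I{\left(b,g \right)} = 18 g$
$\left(-398 + 290\right) I{\left(12,9 \right)} = \left(-398 + 290\right) 18 \cdot 9 = \left(-108\right) 162 = -17496$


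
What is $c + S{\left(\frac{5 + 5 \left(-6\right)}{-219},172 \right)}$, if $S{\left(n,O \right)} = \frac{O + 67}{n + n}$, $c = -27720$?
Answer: $- \frac{1333659}{50} \approx -26673.0$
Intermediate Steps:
$S{\left(n,O \right)} = \frac{67 + O}{2 n}$
$c + S{\left(\frac{5 + 5 \left(-6\right)}{-219},172 \right)} = -27720 + \frac{67 + 172}{2 \frac{5 + 5 \left(-6\right)}{-219}} = -27720 + \frac{1}{2} \frac{1}{\left(5 - 30\right) \left(- \frac{1}{219}\right)} 239 = -27720 + \frac{1}{2} \frac{1}{\left(-25\right) \left(- \frac{1}{219}\right)} 239 = -27720 + \frac{1}{2} \frac{1}{\frac{25}{219}} \cdot 239 = -27720 + \frac{1}{2} \cdot \frac{219}{25} \cdot 239 = -27720 + \frac{52341}{50} = - \frac{1333659}{50}$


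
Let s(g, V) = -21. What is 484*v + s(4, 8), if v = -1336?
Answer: -646645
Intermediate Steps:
484*v + s(4, 8) = 484*(-1336) - 21 = -646624 - 21 = -646645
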